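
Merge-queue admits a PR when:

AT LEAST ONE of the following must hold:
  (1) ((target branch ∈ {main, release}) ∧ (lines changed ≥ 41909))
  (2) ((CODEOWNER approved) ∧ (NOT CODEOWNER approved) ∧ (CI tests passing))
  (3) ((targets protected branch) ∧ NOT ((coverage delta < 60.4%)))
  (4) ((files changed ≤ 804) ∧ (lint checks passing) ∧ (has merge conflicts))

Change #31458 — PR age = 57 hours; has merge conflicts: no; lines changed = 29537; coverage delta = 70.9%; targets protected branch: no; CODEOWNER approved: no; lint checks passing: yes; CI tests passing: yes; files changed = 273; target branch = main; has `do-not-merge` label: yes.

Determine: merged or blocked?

Atomic conditions:
  target branch ∈ {main, release}: main is in the set → true
  lines changed ≥ 41909: 29537 ≥ 41909 is false
  CODEOWNER approved: no → false
  NOT CODEOWNER approved: no → true
  CI tests passing: yes → true
  targets protected branch: no → false
  coverage delta < 60.4%: 70.9 < 60.4 is false
  files changed ≤ 804: 273 ≤ 804 is true
  lint checks passing: yes → true
  has merge conflicts: no → false
Combine:
[1] true AND false = false
[2] false AND true AND true = false
[3.2] NOT false = true
[3] false AND true = false
[4] true AND true AND false = false
[root] false OR false OR false OR false = false
Overall: false → blocked

Blocked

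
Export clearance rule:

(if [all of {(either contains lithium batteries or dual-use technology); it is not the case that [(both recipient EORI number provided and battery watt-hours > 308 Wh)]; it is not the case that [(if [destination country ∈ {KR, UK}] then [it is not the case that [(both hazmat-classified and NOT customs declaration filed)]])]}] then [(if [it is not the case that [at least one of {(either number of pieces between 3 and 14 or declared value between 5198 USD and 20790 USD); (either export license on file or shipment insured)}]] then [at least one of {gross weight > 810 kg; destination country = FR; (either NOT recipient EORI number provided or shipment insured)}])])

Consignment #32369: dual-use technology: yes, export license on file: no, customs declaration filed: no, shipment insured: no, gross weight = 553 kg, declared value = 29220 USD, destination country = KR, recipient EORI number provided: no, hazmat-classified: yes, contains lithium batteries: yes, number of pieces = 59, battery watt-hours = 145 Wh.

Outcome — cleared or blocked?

Atomic conditions:
  contains lithium batteries: yes → true
  dual-use technology: yes → true
  recipient EORI number provided: no → false
  battery watt-hours > 308 Wh: 145 > 308 is false
  destination country ∈ {KR, UK}: KR is in the set → true
  hazmat-classified: yes → true
  NOT customs declaration filed: no → true
  number of pieces between 3 and 14: 59 in [3, 14] is false
  declared value between 5198 USD and 20790 USD: 29220 in [5198, 20790] is false
  export license on file: no → false
  shipment insured: no → false
  gross weight > 810 kg: 553 > 810 is false
  destination country = FR: KR == FR is false
  NOT recipient EORI number provided: no → true
Combine:
[1.1] true OR true = true
[1.2.1] false AND false = false
[1.2] NOT false = true
[1.3.1.2.1] true AND true = true
[1.3.1.2] NOT true = false
[1.3.1] true → false = false
[1.3] NOT false = true
[1] true AND true AND true = true
[2.1.1.1] false OR false = false
[2.1.1.2] false OR false = false
[2.1.1] false OR false = false
[2.1] NOT false = true
[2.2.3] true OR false = true
[2.2] false OR false OR true = true
[2] true → true = true
[root] true → true = true
Overall: true → cleared

Cleared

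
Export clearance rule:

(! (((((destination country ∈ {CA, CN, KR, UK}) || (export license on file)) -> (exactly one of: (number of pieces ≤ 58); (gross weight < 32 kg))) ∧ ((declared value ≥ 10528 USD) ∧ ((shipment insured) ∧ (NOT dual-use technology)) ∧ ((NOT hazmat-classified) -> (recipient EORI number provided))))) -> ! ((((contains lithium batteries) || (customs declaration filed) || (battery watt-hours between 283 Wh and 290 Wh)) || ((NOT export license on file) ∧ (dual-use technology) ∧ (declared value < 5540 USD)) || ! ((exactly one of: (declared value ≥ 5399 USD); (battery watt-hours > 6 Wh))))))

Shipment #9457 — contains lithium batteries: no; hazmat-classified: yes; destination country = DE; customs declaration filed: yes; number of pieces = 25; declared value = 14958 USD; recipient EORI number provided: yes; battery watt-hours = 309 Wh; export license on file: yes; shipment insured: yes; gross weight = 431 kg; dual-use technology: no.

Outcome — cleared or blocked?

Cleared

Atomic conditions:
  destination country ∈ {CA, CN, KR, UK}: DE is not in the set → false
  export license on file: yes → true
  number of pieces ≤ 58: 25 ≤ 58 is true
  gross weight < 32 kg: 431 < 32 is false
  declared value ≥ 10528 USD: 14958 ≥ 10528 is true
  shipment insured: yes → true
  NOT dual-use technology: no → true
  NOT hazmat-classified: yes → false
  recipient EORI number provided: yes → true
  contains lithium batteries: no → false
  customs declaration filed: yes → true
  battery watt-hours between 283 Wh and 290 Wh: 309 in [283, 290] is false
  NOT export license on file: yes → false
  dual-use technology: no → false
  declared value < 5540 USD: 14958 < 5540 is false
  declared value ≥ 5399 USD: 14958 ≥ 5399 is true
  battery watt-hours > 6 Wh: 309 > 6 is true
Combine:
[1.1.1.1] false OR true = true
[1.1.1.2] exactly-one(true, false) = true
[1.1.1] true → true = true
[1.1.2.2] true AND true = true
[1.1.2.3] false → true (antecedent false ⇒ implication holds) = true
[1.1.2] true AND true AND true = true
[1.1] true AND true = true
[1] NOT true = false
[2.1.1] false OR true OR false = true
[2.1.2] false AND false AND false = false
[2.1.3.1] exactly-one(true, true) = false
[2.1.3] NOT false = true
[2.1] true OR false OR true = true
[2] NOT true = false
[root] false → false (antecedent false ⇒ implication holds) = true
Overall: true → cleared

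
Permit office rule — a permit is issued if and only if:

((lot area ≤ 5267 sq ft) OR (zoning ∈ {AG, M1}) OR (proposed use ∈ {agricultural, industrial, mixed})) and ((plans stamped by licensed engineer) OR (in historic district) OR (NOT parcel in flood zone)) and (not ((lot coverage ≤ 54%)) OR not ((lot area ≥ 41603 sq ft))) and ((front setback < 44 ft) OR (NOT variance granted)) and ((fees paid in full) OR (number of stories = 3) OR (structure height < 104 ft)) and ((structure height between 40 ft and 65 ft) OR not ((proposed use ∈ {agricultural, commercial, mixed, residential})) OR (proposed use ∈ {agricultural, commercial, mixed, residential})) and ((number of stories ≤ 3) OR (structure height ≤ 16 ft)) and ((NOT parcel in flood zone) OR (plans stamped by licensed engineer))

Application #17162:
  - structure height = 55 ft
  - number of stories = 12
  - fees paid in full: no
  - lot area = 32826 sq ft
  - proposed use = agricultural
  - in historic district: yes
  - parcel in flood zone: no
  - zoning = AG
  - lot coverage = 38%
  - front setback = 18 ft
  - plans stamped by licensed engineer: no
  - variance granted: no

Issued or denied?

Atomic conditions:
  lot area ≤ 5267 sq ft: 32826 ≤ 5267 is false
  zoning ∈ {AG, M1}: AG is in the set → true
  proposed use ∈ {agricultural, industrial, mixed}: agricultural is in the set → true
  plans stamped by licensed engineer: no → false
  in historic district: yes → true
  NOT parcel in flood zone: no → true
  lot coverage ≤ 54%: 38 ≤ 54 is true
  lot area ≥ 41603 sq ft: 32826 ≥ 41603 is false
  front setback < 44 ft: 18 < 44 is true
  NOT variance granted: no → true
  fees paid in full: no → false
  number of stories = 3: 12 == 3 is false
  structure height < 104 ft: 55 < 104 is true
  structure height between 40 ft and 65 ft: 55 in [40, 65] is true
  proposed use ∈ {agricultural, commercial, mixed, residential}: agricultural is in the set → true
  number of stories ≤ 3: 12 ≤ 3 is false
  structure height ≤ 16 ft: 55 ≤ 16 is false
Combine:
[1] false OR true OR true = true
[2] false OR true OR true = true
[3.1] NOT true = false
[3.2] NOT false = true
[3] false OR true = true
[4] true OR true = true
[5] false OR false OR true = true
[6.2] NOT true = false
[6] true OR false OR true = true
[7] false OR false = false
[8] true OR false = true
[root] true AND true AND true AND true AND true AND true AND false AND true = false
Overall: false → denied

Denied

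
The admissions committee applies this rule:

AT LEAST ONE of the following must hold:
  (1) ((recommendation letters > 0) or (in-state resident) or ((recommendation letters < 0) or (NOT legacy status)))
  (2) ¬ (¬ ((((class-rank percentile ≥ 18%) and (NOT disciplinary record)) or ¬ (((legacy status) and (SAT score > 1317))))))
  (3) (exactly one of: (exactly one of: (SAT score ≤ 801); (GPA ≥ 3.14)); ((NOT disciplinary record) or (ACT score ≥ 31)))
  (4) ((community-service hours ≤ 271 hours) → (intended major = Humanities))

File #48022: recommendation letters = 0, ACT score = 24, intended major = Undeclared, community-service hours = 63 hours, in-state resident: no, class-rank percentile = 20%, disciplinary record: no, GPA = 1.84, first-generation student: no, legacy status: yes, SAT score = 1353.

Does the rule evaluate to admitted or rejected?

Admitted

Atomic conditions:
  recommendation letters > 0: 0 > 0 is false
  in-state resident: no → false
  recommendation letters < 0: 0 < 0 is false
  NOT legacy status: yes → false
  class-rank percentile ≥ 18%: 20 ≥ 18 is true
  NOT disciplinary record: no → true
  legacy status: yes → true
  SAT score > 1317: 1353 > 1317 is true
  SAT score ≤ 801: 1353 ≤ 801 is false
  GPA ≥ 3.14: 1.84 ≥ 3.14 is false
  ACT score ≥ 31: 24 ≥ 31 is false
  community-service hours ≤ 271 hours: 63 ≤ 271 is true
  intended major = Humanities: Undeclared == Humanities is false
Combine:
[1.3] false OR false = false
[1] false OR false OR false = false
[2.1.1.1] true AND true = true
[2.1.1.2.1] true AND true = true
[2.1.1.2] NOT true = false
[2.1.1] true OR false = true
[2.1] NOT true = false
[2] NOT false = true
[3.1] exactly-one(false, false) = false
[3.2] true OR false = true
[3] exactly-one(false, true) = true
[4] true → false = false
[root] false OR true OR true OR false = true
Overall: true → admitted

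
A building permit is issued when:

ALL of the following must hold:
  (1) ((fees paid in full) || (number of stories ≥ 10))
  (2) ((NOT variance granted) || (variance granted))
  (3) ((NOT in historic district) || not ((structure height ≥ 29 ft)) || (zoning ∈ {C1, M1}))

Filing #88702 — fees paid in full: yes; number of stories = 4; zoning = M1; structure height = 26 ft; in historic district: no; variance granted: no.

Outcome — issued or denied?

Issued

Atomic conditions:
  fees paid in full: yes → true
  number of stories ≥ 10: 4 ≥ 10 is false
  NOT variance granted: no → true
  variance granted: no → false
  NOT in historic district: no → true
  structure height ≥ 29 ft: 26 ≥ 29 is false
  zoning ∈ {C1, M1}: M1 is in the set → true
Combine:
[1] true OR false = true
[2] true OR false = true
[3.2] NOT false = true
[3] true OR true OR true = true
[root] true AND true AND true = true
Overall: true → issued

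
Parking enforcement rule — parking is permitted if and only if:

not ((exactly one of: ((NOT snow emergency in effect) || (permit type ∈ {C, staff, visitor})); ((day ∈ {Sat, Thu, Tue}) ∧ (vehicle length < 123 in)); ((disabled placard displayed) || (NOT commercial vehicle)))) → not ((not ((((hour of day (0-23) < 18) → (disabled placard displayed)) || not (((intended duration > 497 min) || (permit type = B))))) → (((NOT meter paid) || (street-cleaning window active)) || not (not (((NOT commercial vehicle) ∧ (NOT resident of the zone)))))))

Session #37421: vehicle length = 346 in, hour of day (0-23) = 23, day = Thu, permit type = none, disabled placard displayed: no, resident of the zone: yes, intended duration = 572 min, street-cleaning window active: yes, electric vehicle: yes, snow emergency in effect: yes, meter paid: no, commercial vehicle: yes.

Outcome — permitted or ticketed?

Atomic conditions:
  NOT snow emergency in effect: yes → false
  permit type ∈ {C, staff, visitor}: none is not in the set → false
  day ∈ {Sat, Thu, Tue}: Thu is in the set → true
  vehicle length < 123 in: 346 < 123 is false
  disabled placard displayed: no → false
  NOT commercial vehicle: yes → false
  hour of day (0-23) < 18: 23 < 18 is false
  intended duration > 497 min: 572 > 497 is true
  permit type = B: none == B is false
  NOT meter paid: no → true
  street-cleaning window active: yes → true
  NOT resident of the zone: yes → false
Combine:
[1.1.1] false OR false = false
[1.1.2] true AND false = false
[1.1.3] false OR false = false
[1.1] exactly-one(false, false, false) = false
[1] NOT false = true
[2.1.1.1.1] false → false (antecedent false ⇒ implication holds) = true
[2.1.1.1.2.1] true OR false = true
[2.1.1.1.2] NOT true = false
[2.1.1.1] true OR false = true
[2.1.1] NOT true = false
[2.1.2.1] true OR true = true
[2.1.2.2.1.1] false AND false = false
[2.1.2.2.1] NOT false = true
[2.1.2.2] NOT true = false
[2.1.2] true OR false = true
[2.1] false → true (antecedent false ⇒ implication holds) = true
[2] NOT true = false
[root] true → false = false
Overall: false → ticketed

Ticketed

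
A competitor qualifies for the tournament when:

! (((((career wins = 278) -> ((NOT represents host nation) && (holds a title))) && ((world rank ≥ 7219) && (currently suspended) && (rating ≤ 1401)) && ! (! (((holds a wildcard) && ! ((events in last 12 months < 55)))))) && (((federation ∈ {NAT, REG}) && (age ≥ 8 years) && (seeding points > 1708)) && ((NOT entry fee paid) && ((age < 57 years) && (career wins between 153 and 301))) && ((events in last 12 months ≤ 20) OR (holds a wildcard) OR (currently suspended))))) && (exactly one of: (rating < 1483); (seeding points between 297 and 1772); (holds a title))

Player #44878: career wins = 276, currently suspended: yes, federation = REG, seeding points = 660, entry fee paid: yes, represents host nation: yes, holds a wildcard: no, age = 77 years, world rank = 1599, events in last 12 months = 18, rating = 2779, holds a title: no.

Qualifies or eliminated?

Atomic conditions:
  career wins = 278: 276 == 278 is false
  NOT represents host nation: yes → false
  holds a title: no → false
  world rank ≥ 7219: 1599 ≥ 7219 is false
  currently suspended: yes → true
  rating ≤ 1401: 2779 ≤ 1401 is false
  holds a wildcard: no → false
  events in last 12 months < 55: 18 < 55 is true
  federation ∈ {NAT, REG}: REG is in the set → true
  age ≥ 8 years: 77 ≥ 8 is true
  seeding points > 1708: 660 > 1708 is false
  NOT entry fee paid: yes → false
  age < 57 years: 77 < 57 is false
  career wins between 153 and 301: 276 in [153, 301] is true
  events in last 12 months ≤ 20: 18 ≤ 20 is true
  rating < 1483: 2779 < 1483 is false
  seeding points between 297 and 1772: 660 in [297, 1772] is true
Combine:
[1.1.1.1.2] false AND false = false
[1.1.1.1] false → false (antecedent false ⇒ implication holds) = true
[1.1.1.2] false AND true AND false = false
[1.1.1.3.1.1.2] NOT true = false
[1.1.1.3.1.1] false AND false = false
[1.1.1.3.1] NOT false = true
[1.1.1.3] NOT true = false
[1.1.1] true AND false AND false = false
[1.1.2.1] true AND true AND false = false
[1.1.2.2.2] false AND true = false
[1.1.2.2] false AND false = false
[1.1.2.3] true OR false OR true = true
[1.1.2] false AND false AND true = false
[1.1] false AND false = false
[1] NOT false = true
[2] exactly-one(false, true, false) = true
[root] true AND true = true
Overall: true → qualifies

Qualifies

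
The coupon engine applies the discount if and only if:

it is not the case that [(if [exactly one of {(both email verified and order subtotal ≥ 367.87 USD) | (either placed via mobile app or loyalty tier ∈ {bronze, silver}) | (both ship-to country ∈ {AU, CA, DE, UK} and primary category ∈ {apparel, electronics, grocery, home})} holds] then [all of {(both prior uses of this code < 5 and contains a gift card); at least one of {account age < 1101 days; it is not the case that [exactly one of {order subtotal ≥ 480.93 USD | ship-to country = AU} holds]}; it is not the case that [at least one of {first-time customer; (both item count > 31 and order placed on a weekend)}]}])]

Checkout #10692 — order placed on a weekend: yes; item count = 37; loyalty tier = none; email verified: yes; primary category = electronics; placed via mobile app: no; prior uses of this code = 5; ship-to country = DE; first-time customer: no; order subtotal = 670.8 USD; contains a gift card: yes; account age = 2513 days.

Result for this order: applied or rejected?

Rejected

Atomic conditions:
  email verified: yes → true
  order subtotal ≥ 367.87 USD: 670.8 ≥ 367.87 is true
  placed via mobile app: no → false
  loyalty tier ∈ {bronze, silver}: none is not in the set → false
  ship-to country ∈ {AU, CA, DE, UK}: DE is in the set → true
  primary category ∈ {apparel, electronics, grocery, home}: electronics is in the set → true
  prior uses of this code < 5: 5 < 5 is false
  contains a gift card: yes → true
  account age < 1101 days: 2513 < 1101 is false
  order subtotal ≥ 480.93 USD: 670.8 ≥ 480.93 is true
  ship-to country = AU: DE == AU is false
  first-time customer: no → false
  item count > 31: 37 > 31 is true
  order placed on a weekend: yes → true
Combine:
[1.1.1] true AND true = true
[1.1.2] false OR false = false
[1.1.3] true AND true = true
[1.1] exactly-one(true, false, true) = false
[1.2.1] false AND true = false
[1.2.2.2.1] exactly-one(true, false) = true
[1.2.2.2] NOT true = false
[1.2.2] false OR false = false
[1.2.3.1.2] true AND true = true
[1.2.3.1] false OR true = true
[1.2.3] NOT true = false
[1.2] false AND false AND false = false
[1] false → false (antecedent false ⇒ implication holds) = true
[root] NOT true = false
Overall: false → rejected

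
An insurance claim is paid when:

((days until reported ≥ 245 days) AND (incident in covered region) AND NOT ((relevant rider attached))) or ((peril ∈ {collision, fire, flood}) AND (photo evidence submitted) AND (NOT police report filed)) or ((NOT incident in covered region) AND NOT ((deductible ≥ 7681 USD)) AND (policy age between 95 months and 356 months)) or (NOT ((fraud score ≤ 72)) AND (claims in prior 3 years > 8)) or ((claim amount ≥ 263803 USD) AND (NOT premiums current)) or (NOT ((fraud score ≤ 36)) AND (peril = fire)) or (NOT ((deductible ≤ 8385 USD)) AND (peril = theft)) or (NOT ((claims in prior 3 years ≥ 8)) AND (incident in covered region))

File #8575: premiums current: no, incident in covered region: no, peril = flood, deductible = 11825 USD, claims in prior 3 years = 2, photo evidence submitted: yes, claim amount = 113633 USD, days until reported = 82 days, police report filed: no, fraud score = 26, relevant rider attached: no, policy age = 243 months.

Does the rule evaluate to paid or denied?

Atomic conditions:
  days until reported ≥ 245 days: 82 ≥ 245 is false
  incident in covered region: no → false
  relevant rider attached: no → false
  peril ∈ {collision, fire, flood}: flood is in the set → true
  photo evidence submitted: yes → true
  NOT police report filed: no → true
  NOT incident in covered region: no → true
  deductible ≥ 7681 USD: 11825 ≥ 7681 is true
  policy age between 95 months and 356 months: 243 in [95, 356] is true
  fraud score ≤ 72: 26 ≤ 72 is true
  claims in prior 3 years > 8: 2 > 8 is false
  claim amount ≥ 263803 USD: 113633 ≥ 263803 is false
  NOT premiums current: no → true
  fraud score ≤ 36: 26 ≤ 36 is true
  peril = fire: flood == fire is false
  deductible ≤ 8385 USD: 11825 ≤ 8385 is false
  peril = theft: flood == theft is false
  claims in prior 3 years ≥ 8: 2 ≥ 8 is false
Combine:
[1.3] NOT false = true
[1] false AND false AND true = false
[2] true AND true AND true = true
[3.2] NOT true = false
[3] true AND false AND true = false
[4.1] NOT true = false
[4] false AND false = false
[5] false AND true = false
[6.1] NOT true = false
[6] false AND false = false
[7.1] NOT false = true
[7] true AND false = false
[8.1] NOT false = true
[8] true AND false = false
[root] false OR true OR false OR false OR false OR false OR false OR false = true
Overall: true → paid

Paid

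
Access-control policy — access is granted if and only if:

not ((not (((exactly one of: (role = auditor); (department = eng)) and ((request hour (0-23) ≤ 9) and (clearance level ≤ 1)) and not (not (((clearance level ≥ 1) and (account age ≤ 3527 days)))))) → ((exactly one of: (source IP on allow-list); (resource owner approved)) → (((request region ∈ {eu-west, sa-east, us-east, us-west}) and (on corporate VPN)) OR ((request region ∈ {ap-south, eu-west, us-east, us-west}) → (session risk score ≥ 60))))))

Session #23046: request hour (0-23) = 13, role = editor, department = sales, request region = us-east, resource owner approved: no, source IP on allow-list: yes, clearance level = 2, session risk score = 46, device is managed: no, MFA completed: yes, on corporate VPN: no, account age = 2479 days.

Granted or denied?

Granted

Atomic conditions:
  role = auditor: editor == auditor is false
  department = eng: sales == eng is false
  request hour (0-23) ≤ 9: 13 ≤ 9 is false
  clearance level ≤ 1: 2 ≤ 1 is false
  clearance level ≥ 1: 2 ≥ 1 is true
  account age ≤ 3527 days: 2479 ≤ 3527 is true
  source IP on allow-list: yes → true
  resource owner approved: no → false
  request region ∈ {eu-west, sa-east, us-east, us-west}: us-east is in the set → true
  on corporate VPN: no → false
  request region ∈ {ap-south, eu-west, us-east, us-west}: us-east is in the set → true
  session risk score ≥ 60: 46 ≥ 60 is false
Combine:
[1.1.1.1] exactly-one(false, false) = false
[1.1.1.2] false AND false = false
[1.1.1.3.1.1] true AND true = true
[1.1.1.3.1] NOT true = false
[1.1.1.3] NOT false = true
[1.1.1] false AND false AND true = false
[1.1] NOT false = true
[1.2.1] exactly-one(true, false) = true
[1.2.2.1] true AND false = false
[1.2.2.2] true → false = false
[1.2.2] false OR false = false
[1.2] true → false = false
[1] true → false = false
[root] NOT false = true
Overall: true → granted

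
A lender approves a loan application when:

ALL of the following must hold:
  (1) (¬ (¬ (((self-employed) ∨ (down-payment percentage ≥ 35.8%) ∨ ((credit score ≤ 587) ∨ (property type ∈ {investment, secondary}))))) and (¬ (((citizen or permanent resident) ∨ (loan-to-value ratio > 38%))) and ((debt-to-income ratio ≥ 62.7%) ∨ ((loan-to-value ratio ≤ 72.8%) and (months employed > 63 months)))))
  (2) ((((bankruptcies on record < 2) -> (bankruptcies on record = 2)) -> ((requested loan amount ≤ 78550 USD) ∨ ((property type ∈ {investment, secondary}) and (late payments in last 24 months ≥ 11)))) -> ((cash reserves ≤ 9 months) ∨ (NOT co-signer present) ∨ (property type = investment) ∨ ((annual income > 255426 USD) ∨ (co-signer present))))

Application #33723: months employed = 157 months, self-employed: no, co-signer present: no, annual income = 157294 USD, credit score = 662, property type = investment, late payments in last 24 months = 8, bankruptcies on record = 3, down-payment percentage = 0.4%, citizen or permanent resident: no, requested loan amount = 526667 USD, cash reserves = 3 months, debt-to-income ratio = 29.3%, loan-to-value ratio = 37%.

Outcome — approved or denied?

Approved

Atomic conditions:
  self-employed: no → false
  down-payment percentage ≥ 35.8%: 0.4 ≥ 35.8 is false
  credit score ≤ 587: 662 ≤ 587 is false
  property type ∈ {investment, secondary}: investment is in the set → true
  citizen or permanent resident: no → false
  loan-to-value ratio > 38%: 37 > 38 is false
  debt-to-income ratio ≥ 62.7%: 29.3 ≥ 62.7 is false
  loan-to-value ratio ≤ 72.8%: 37 ≤ 72.8 is true
  months employed > 63 months: 157 > 63 is true
  bankruptcies on record < 2: 3 < 2 is false
  bankruptcies on record = 2: 3 == 2 is false
  requested loan amount ≤ 78550 USD: 526667 ≤ 78550 is false
  late payments in last 24 months ≥ 11: 8 ≥ 11 is false
  cash reserves ≤ 9 months: 3 ≤ 9 is true
  NOT co-signer present: no → true
  property type = investment: investment == investment is true
  annual income > 255426 USD: 157294 > 255426 is false
  co-signer present: no → false
Combine:
[1.1.1.1.3] false OR true = true
[1.1.1.1] false OR false OR true = true
[1.1.1] NOT true = false
[1.1] NOT false = true
[1.2.1.1] false OR false = false
[1.2.1] NOT false = true
[1.2.2.2] true AND true = true
[1.2.2] false OR true = true
[1.2] true AND true = true
[1] true AND true = true
[2.1.1] false → false (antecedent false ⇒ implication holds) = true
[2.1.2.2] true AND false = false
[2.1.2] false OR false = false
[2.1] true → false = false
[2.2.4] false OR false = false
[2.2] true OR true OR true OR false = true
[2] false → true (antecedent false ⇒ implication holds) = true
[root] true AND true = true
Overall: true → approved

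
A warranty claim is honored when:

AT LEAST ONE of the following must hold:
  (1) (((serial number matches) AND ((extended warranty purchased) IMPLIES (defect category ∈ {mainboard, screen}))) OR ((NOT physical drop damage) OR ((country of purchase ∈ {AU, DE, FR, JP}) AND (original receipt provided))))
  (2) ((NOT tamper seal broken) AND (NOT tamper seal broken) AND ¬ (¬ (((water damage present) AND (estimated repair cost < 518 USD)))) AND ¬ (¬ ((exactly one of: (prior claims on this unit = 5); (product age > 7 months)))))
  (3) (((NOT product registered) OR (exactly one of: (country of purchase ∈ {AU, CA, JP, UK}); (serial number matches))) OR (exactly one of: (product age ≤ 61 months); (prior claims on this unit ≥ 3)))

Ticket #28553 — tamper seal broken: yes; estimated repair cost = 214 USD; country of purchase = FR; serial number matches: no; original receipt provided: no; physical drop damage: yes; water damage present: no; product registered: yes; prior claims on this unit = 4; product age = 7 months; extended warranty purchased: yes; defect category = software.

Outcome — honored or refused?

Atomic conditions:
  serial number matches: no → false
  extended warranty purchased: yes → true
  defect category ∈ {mainboard, screen}: software is not in the set → false
  NOT physical drop damage: yes → false
  country of purchase ∈ {AU, DE, FR, JP}: FR is in the set → true
  original receipt provided: no → false
  NOT tamper seal broken: yes → false
  water damage present: no → false
  estimated repair cost < 518 USD: 214 < 518 is true
  prior claims on this unit = 5: 4 == 5 is false
  product age > 7 months: 7 > 7 is false
  NOT product registered: yes → false
  country of purchase ∈ {AU, CA, JP, UK}: FR is not in the set → false
  product age ≤ 61 months: 7 ≤ 61 is true
  prior claims on this unit ≥ 3: 4 ≥ 3 is true
Combine:
[1.1.2] true → false = false
[1.1] false AND false = false
[1.2.2] true AND false = false
[1.2] false OR false = false
[1] false OR false = false
[2.3.1.1] false AND true = false
[2.3.1] NOT false = true
[2.3] NOT true = false
[2.4.1.1] exactly-one(false, false) = false
[2.4.1] NOT false = true
[2.4] NOT true = false
[2] false AND false AND false AND false = false
[3.1.2] exactly-one(false, false) = false
[3.1] false OR false = false
[3.2] exactly-one(true, true) = false
[3] false OR false = false
[root] false OR false OR false = false
Overall: false → refused

Refused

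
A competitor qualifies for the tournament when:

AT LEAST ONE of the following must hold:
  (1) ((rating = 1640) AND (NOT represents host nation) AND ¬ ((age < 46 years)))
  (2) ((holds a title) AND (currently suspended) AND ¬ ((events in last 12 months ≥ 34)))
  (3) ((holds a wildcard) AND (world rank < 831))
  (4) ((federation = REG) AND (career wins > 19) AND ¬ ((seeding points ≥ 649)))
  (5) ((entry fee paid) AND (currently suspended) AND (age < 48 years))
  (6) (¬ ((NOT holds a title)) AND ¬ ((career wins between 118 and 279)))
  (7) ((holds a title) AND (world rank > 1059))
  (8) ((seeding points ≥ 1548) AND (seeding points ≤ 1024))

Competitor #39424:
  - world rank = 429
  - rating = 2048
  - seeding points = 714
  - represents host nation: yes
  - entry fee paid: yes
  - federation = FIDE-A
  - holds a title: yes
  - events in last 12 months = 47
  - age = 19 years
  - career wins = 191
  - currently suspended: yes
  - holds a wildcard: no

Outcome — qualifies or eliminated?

Qualifies

Atomic conditions:
  rating = 1640: 2048 == 1640 is false
  NOT represents host nation: yes → false
  age < 46 years: 19 < 46 is true
  holds a title: yes → true
  currently suspended: yes → true
  events in last 12 months ≥ 34: 47 ≥ 34 is true
  holds a wildcard: no → false
  world rank < 831: 429 < 831 is true
  federation = REG: FIDE-A == REG is false
  career wins > 19: 191 > 19 is true
  seeding points ≥ 649: 714 ≥ 649 is true
  entry fee paid: yes → true
  age < 48 years: 19 < 48 is true
  NOT holds a title: yes → false
  career wins between 118 and 279: 191 in [118, 279] is true
  world rank > 1059: 429 > 1059 is false
  seeding points ≥ 1548: 714 ≥ 1548 is false
  seeding points ≤ 1024: 714 ≤ 1024 is true
Combine:
[1.3] NOT true = false
[1] false AND false AND false = false
[2.3] NOT true = false
[2] true AND true AND false = false
[3] false AND true = false
[4.3] NOT true = false
[4] false AND true AND false = false
[5] true AND true AND true = true
[6.1] NOT false = true
[6.2] NOT true = false
[6] true AND false = false
[7] true AND false = false
[8] false AND true = false
[root] false OR false OR false OR false OR true OR false OR false OR false = true
Overall: true → qualifies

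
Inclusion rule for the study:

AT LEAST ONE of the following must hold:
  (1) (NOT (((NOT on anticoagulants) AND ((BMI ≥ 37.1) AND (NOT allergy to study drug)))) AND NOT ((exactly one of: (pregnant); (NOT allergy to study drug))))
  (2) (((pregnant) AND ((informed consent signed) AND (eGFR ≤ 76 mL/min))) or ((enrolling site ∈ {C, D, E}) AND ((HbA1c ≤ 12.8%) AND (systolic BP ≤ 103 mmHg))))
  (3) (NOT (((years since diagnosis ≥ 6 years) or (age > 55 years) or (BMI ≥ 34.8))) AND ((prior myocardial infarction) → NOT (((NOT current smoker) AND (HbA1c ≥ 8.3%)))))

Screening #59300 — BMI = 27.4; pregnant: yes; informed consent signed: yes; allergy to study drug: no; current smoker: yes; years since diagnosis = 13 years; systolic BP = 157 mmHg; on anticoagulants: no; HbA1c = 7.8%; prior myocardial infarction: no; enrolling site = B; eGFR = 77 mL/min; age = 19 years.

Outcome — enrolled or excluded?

Enrolled

Atomic conditions:
  NOT on anticoagulants: no → true
  BMI ≥ 37.1: 27.4 ≥ 37.1 is false
  NOT allergy to study drug: no → true
  pregnant: yes → true
  informed consent signed: yes → true
  eGFR ≤ 76 mL/min: 77 ≤ 76 is false
  enrolling site ∈ {C, D, E}: B is not in the set → false
  HbA1c ≤ 12.8%: 7.8 ≤ 12.8 is true
  systolic BP ≤ 103 mmHg: 157 ≤ 103 is false
  years since diagnosis ≥ 6 years: 13 ≥ 6 is true
  age > 55 years: 19 > 55 is false
  BMI ≥ 34.8: 27.4 ≥ 34.8 is false
  prior myocardial infarction: no → false
  NOT current smoker: yes → false
  HbA1c ≥ 8.3%: 7.8 ≥ 8.3 is false
Combine:
[1.1.1.2] false AND true = false
[1.1.1] true AND false = false
[1.1] NOT false = true
[1.2.1] exactly-one(true, true) = false
[1.2] NOT false = true
[1] true AND true = true
[2.1.2] true AND false = false
[2.1] true AND false = false
[2.2.2] true AND false = false
[2.2] false AND false = false
[2] false OR false = false
[3.1.1] true OR false OR false = true
[3.1] NOT true = false
[3.2.2.1] false AND false = false
[3.2.2] NOT false = true
[3.2] false → true (antecedent false ⇒ implication holds) = true
[3] false AND true = false
[root] true OR false OR false = true
Overall: true → enrolled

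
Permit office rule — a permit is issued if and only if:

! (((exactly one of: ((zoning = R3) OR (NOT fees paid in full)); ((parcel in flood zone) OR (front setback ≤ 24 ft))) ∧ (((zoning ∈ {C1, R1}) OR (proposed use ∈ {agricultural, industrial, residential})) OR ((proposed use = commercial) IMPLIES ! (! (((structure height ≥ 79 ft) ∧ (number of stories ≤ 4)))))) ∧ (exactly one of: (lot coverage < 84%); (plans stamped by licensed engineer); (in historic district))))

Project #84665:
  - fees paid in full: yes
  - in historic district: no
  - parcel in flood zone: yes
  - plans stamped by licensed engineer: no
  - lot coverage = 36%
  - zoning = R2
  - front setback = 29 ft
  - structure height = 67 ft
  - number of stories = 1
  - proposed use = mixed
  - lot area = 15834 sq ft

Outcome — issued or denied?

Atomic conditions:
  zoning = R3: R2 == R3 is false
  NOT fees paid in full: yes → false
  parcel in flood zone: yes → true
  front setback ≤ 24 ft: 29 ≤ 24 is false
  zoning ∈ {C1, R1}: R2 is not in the set → false
  proposed use ∈ {agricultural, industrial, residential}: mixed is not in the set → false
  proposed use = commercial: mixed == commercial is false
  structure height ≥ 79 ft: 67 ≥ 79 is false
  number of stories ≤ 4: 1 ≤ 4 is true
  lot coverage < 84%: 36 < 84 is true
  plans stamped by licensed engineer: no → false
  in historic district: no → false
Combine:
[1.1.1] false OR false = false
[1.1.2] true OR false = true
[1.1] exactly-one(false, true) = true
[1.2.1] false OR false = false
[1.2.2.2.1.1] false AND true = false
[1.2.2.2.1] NOT false = true
[1.2.2.2] NOT true = false
[1.2.2] false → false (antecedent false ⇒ implication holds) = true
[1.2] false OR true = true
[1.3] exactly-one(true, false, false) = true
[1] true AND true AND true = true
[root] NOT true = false
Overall: false → denied

Denied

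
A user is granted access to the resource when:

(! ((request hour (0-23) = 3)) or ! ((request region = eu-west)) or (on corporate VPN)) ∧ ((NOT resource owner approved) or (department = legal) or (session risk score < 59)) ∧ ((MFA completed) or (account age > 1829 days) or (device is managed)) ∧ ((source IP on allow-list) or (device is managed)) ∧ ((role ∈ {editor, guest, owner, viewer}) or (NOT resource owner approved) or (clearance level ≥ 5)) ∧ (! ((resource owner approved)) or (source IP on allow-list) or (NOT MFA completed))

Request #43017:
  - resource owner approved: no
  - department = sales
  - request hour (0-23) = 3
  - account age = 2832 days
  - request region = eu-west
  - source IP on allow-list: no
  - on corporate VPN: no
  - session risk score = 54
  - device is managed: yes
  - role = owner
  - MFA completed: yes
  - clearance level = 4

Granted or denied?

Atomic conditions:
  request hour (0-23) = 3: 3 == 3 is true
  request region = eu-west: eu-west == eu-west is true
  on corporate VPN: no → false
  NOT resource owner approved: no → true
  department = legal: sales == legal is false
  session risk score < 59: 54 < 59 is true
  MFA completed: yes → true
  account age > 1829 days: 2832 > 1829 is true
  device is managed: yes → true
  source IP on allow-list: no → false
  role ∈ {editor, guest, owner, viewer}: owner is in the set → true
  clearance level ≥ 5: 4 ≥ 5 is false
  resource owner approved: no → false
  NOT MFA completed: yes → false
Combine:
[1.1] NOT true = false
[1.2] NOT true = false
[1] false OR false OR false = false
[2] true OR false OR true = true
[3] true OR true OR true = true
[4] false OR true = true
[5] true OR true OR false = true
[6.1] NOT false = true
[6] true OR false OR false = true
[root] false AND true AND true AND true AND true AND true = false
Overall: false → denied

Denied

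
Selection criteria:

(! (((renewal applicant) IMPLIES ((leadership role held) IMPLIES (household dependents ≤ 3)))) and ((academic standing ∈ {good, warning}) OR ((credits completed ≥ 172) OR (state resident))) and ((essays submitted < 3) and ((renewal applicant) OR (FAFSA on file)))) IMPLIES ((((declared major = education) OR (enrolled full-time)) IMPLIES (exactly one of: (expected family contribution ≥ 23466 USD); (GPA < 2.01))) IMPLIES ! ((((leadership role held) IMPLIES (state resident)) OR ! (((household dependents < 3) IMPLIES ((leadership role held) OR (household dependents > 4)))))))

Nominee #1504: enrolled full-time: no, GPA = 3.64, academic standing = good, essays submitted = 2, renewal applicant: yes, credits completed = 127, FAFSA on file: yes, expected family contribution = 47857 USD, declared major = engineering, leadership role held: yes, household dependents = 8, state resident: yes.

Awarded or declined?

Declined

Atomic conditions:
  renewal applicant: yes → true
  leadership role held: yes → true
  household dependents ≤ 3: 8 ≤ 3 is false
  academic standing ∈ {good, warning}: good is in the set → true
  credits completed ≥ 172: 127 ≥ 172 is false
  state resident: yes → true
  essays submitted < 3: 2 < 3 is true
  FAFSA on file: yes → true
  declared major = education: engineering == education is false
  enrolled full-time: no → false
  expected family contribution ≥ 23466 USD: 47857 ≥ 23466 is true
  GPA < 2.01: 3.64 < 2.01 is false
  household dependents < 3: 8 < 3 is false
  household dependents > 4: 8 > 4 is true
Combine:
[1.1.1.2] true → false = false
[1.1.1] true → false = false
[1.1] NOT false = true
[1.2.2] false OR true = true
[1.2] true OR true = true
[1.3.2] true OR true = true
[1.3] true AND true = true
[1] true AND true AND true = true
[2.1.1] false OR false = false
[2.1.2] exactly-one(true, false) = true
[2.1] false → true (antecedent false ⇒ implication holds) = true
[2.2.1.1] true → true = true
[2.2.1.2.1.2] true OR true = true
[2.2.1.2.1] false → true (antecedent false ⇒ implication holds) = true
[2.2.1.2] NOT true = false
[2.2.1] true OR false = true
[2.2] NOT true = false
[2] true → false = false
[root] true → false = false
Overall: false → declined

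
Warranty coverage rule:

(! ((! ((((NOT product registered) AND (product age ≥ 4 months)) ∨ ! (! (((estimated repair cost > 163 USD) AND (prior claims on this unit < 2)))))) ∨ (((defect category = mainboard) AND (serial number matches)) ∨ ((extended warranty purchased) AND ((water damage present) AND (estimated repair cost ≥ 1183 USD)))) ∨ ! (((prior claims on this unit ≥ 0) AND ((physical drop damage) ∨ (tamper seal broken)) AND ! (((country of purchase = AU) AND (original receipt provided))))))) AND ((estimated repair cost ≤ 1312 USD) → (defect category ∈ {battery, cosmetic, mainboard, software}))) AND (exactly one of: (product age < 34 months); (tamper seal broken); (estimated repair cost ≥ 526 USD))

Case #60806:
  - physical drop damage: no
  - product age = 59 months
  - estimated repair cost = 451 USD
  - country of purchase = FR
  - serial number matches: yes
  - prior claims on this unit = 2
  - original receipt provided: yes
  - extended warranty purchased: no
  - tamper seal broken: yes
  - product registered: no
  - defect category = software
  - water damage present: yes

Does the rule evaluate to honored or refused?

Honored

Atomic conditions:
  NOT product registered: no → true
  product age ≥ 4 months: 59 ≥ 4 is true
  estimated repair cost > 163 USD: 451 > 163 is true
  prior claims on this unit < 2: 2 < 2 is false
  defect category = mainboard: software == mainboard is false
  serial number matches: yes → true
  extended warranty purchased: no → false
  water damage present: yes → true
  estimated repair cost ≥ 1183 USD: 451 ≥ 1183 is false
  prior claims on this unit ≥ 0: 2 ≥ 0 is true
  physical drop damage: no → false
  tamper seal broken: yes → true
  country of purchase = AU: FR == AU is false
  original receipt provided: yes → true
  estimated repair cost ≤ 1312 USD: 451 ≤ 1312 is true
  defect category ∈ {battery, cosmetic, mainboard, software}: software is in the set → true
  product age < 34 months: 59 < 34 is false
  estimated repair cost ≥ 526 USD: 451 ≥ 526 is false
Combine:
[1.1.1.1.1.1] true AND true = true
[1.1.1.1.1.2.1.1] true AND false = false
[1.1.1.1.1.2.1] NOT false = true
[1.1.1.1.1.2] NOT true = false
[1.1.1.1.1] true OR false = true
[1.1.1.1] NOT true = false
[1.1.1.2.1] false AND true = false
[1.1.1.2.2.2] true AND false = false
[1.1.1.2.2] false AND false = false
[1.1.1.2] false OR false = false
[1.1.1.3.1.2] false OR true = true
[1.1.1.3.1.3.1] false AND true = false
[1.1.1.3.1.3] NOT false = true
[1.1.1.3.1] true AND true AND true = true
[1.1.1.3] NOT true = false
[1.1.1] false OR false OR false = false
[1.1] NOT false = true
[1.2] true → true = true
[1] true AND true = true
[2] exactly-one(false, true, false) = true
[root] true AND true = true
Overall: true → honored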